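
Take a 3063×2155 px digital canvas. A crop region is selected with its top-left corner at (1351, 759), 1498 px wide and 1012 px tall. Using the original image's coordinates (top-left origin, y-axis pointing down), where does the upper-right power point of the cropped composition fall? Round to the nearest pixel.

x = 2350 px, y = 1096 px

One third of the crop width 1498 is 499.33 px.
One third of the crop height 1012 is 337.33 px.
The upper-right point is two-thirds across and one-third down within the crop:
x = 1351 + 2 × 499.33 ≈ 2350; y = 759 + 1 × 337.33 ≈ 1096.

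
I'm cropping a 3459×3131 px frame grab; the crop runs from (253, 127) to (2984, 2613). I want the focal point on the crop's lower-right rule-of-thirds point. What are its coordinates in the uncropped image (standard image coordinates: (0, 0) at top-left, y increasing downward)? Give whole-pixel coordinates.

x = 2074 px, y = 1784 px

Crop width = 2984 − 253 = 2731 px; one third is 910.33 px.
Crop height = 2613 − 127 = 2486 px; one third is 828.67 px.
The lower-right point is two-thirds across and two-thirds down within the crop:
x = 253 + 2 × 910.33 ≈ 2074; y = 127 + 2 × 828.67 ≈ 1784.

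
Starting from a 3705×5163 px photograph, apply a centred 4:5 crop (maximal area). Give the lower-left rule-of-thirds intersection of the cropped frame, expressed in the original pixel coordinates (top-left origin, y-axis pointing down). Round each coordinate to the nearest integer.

3705/5163 < 4/5, so the 4:5 crop keeps the full width 3705 and trims height to 3705 × 5/4 = 4631.25 px.
Top offset = (5163 − 4631.25)/2 = 265.88 px; left offset = 0.
Lower-left is one-third across and two-thirds down within the crop:
x = 0.00 + 1 × 3705.00/3 ≈ 1235; y = 265.88 + 2 × 4631.25/3 ≈ 3353.

(1235, 3353)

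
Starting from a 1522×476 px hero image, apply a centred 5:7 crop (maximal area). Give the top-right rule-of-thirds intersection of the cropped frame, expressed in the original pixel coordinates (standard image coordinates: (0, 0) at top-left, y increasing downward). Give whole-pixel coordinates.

1522/476 > 5/7, so the 5:7 crop keeps the full height 476 and trims width to 476 × 5/7 = 340.00 px.
Left offset = (1522 − 340.00)/2 = 591.00 px; top offset = 0.
Top-right is two-thirds across and one-third down within the crop:
x = 591.00 + 2 × 340.00/3 ≈ 818; y = 0.00 + 1 × 476.00/3 ≈ 159.

(818, 159)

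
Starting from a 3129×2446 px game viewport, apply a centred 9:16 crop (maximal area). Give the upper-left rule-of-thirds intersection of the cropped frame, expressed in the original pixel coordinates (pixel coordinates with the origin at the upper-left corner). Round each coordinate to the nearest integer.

3129/2446 > 9/16, so the 9:16 crop keeps the full height 2446 and trims width to 2446 × 9/16 = 1375.88 px.
Left offset = (3129 − 1375.88)/2 = 876.56 px; top offset = 0.
Upper-left is one-third across and one-third down within the crop:
x = 876.56 + 1 × 1375.88/3 ≈ 1335; y = 0.00 + 1 × 2446.00/3 ≈ 815.

(1335, 815)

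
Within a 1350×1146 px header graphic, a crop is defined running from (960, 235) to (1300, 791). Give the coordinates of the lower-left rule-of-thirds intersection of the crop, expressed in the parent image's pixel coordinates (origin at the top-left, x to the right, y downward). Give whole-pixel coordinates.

Crop width = 1300 − 960 = 340 px; one third is 113.33 px.
Crop height = 791 − 235 = 556 px; one third is 185.33 px.
The lower-left point is one-third across and two-thirds down within the crop:
x = 960 + 1 × 113.33 ≈ 1073; y = 235 + 2 × 185.33 ≈ 606.

(1073, 606)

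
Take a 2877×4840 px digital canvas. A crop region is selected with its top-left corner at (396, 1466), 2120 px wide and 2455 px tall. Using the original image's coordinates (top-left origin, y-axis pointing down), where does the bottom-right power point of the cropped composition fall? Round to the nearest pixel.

x = 1809 px, y = 3103 px

One third of the crop width 2120 is 706.67 px.
One third of the crop height 2455 is 818.33 px.
The bottom-right point is two-thirds across and two-thirds down within the crop:
x = 396 + 2 × 706.67 ≈ 1809; y = 1466 + 2 × 818.33 ≈ 3103.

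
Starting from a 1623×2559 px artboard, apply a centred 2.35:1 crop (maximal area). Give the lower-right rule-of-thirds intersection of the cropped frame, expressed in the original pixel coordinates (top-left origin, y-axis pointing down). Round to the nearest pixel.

x = 1082 px, y = 1395 px

1623/2559 < 2.35/1, so the 2.35:1 crop keeps the full width 1623 and trims height to 1623 × 1/2.35 = 690.64 px.
Top offset = (2559 − 690.64)/2 = 934.18 px; left offset = 0.
Lower-right is two-thirds across and two-thirds down within the crop:
x = 0.00 + 2 × 1623.00/3 ≈ 1082; y = 934.18 + 2 × 690.64/3 ≈ 1395.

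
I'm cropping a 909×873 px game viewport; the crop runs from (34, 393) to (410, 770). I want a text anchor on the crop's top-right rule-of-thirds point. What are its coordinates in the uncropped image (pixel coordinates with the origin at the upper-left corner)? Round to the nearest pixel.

x = 285 px, y = 519 px

Crop width = 410 − 34 = 376 px; one third is 125.33 px.
Crop height = 770 − 393 = 377 px; one third is 125.67 px.
The top-right point is two-thirds across and one-third down within the crop:
x = 34 + 2 × 125.33 ≈ 285; y = 393 + 1 × 125.67 ≈ 519.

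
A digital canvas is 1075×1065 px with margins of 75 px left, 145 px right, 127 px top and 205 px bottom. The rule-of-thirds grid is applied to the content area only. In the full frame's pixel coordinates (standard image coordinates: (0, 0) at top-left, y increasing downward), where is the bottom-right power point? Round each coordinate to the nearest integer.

x = 645 px, y = 616 px

Content width = 1075 − 75 − 145 = 855 px; content height = 1065 − 127 − 205 = 733 px.
Bottom-right is two-thirds across and two-thirds down within the content area.
x = 75 + 2 × 855/3 = 75 + 570.00 ≈ 645
y = 127 + 2 × 733/3 = 127 + 488.67 ≈ 616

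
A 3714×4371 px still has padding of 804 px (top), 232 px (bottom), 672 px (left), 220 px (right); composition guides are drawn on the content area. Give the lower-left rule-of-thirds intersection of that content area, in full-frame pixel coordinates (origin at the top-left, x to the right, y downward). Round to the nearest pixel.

Content width = 3714 − 672 − 220 = 2822 px; content height = 4371 − 804 − 232 = 3335 px.
Lower-left is one-third across and two-thirds down within the content area.
x = 672 + 1 × 2822/3 = 672 + 940.67 ≈ 1613
y = 804 + 2 × 3335/3 = 804 + 2223.33 ≈ 3027

(1613, 3027)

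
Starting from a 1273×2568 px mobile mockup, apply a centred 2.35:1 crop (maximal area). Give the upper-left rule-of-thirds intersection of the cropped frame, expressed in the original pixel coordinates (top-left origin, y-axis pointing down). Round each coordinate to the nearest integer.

1273/2568 < 2.35/1, so the 2.35:1 crop keeps the full width 1273 and trims height to 1273 × 1/2.35 = 541.70 px.
Top offset = (2568 − 541.70)/2 = 1013.15 px; left offset = 0.
Upper-left is one-third across and one-third down within the crop:
x = 0.00 + 1 × 1273.00/3 ≈ 424; y = 1013.15 + 1 × 541.70/3 ≈ 1194.

x = 424 px, y = 1194 px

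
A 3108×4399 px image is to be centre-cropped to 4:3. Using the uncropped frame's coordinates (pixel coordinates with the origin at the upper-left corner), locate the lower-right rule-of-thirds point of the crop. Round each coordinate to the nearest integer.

x = 2072 px, y = 2588 px

3108/4399 < 4/3, so the 4:3 crop keeps the full width 3108 and trims height to 3108 × 3/4 = 2331.00 px.
Top offset = (4399 − 2331.00)/2 = 1034.00 px; left offset = 0.
Lower-right is two-thirds across and two-thirds down within the crop:
x = 0.00 + 2 × 3108.00/3 ≈ 2072; y = 1034.00 + 2 × 2331.00/3 ≈ 2588.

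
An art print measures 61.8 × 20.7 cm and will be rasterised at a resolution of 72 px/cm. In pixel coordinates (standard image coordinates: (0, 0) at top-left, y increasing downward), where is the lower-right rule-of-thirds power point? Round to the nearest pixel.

x = 2966 px, y = 994 px

In pixels the canvas is 61.8 × 72 = 4449.6 wide and 20.7 × 72 = 1490.4 tall.
The lower-right point is two-thirds across and two-thirds down:
x = 2 × 4449.6/3 ≈ 2966; y = 2 × 1490.4/3 ≈ 994.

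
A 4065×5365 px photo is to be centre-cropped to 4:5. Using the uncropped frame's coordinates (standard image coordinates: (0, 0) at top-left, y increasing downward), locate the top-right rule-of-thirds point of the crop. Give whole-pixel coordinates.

4065/5365 < 4/5, so the 4:5 crop keeps the full width 4065 and trims height to 4065 × 5/4 = 5081.25 px.
Top offset = (5365 − 5081.25)/2 = 141.88 px; left offset = 0.
Top-right is two-thirds across and one-third down within the crop:
x = 0.00 + 2 × 4065.00/3 ≈ 2710; y = 141.88 + 1 × 5081.25/3 ≈ 1836.

x = 2710 px, y = 1836 px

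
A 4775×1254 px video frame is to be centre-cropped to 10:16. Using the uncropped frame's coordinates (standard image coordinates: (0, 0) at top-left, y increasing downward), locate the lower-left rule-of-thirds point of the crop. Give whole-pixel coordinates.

4775/1254 > 10/16, so the 10:16 crop keeps the full height 1254 and trims width to 1254 × 10/16 = 783.75 px.
Left offset = (4775 − 783.75)/2 = 1995.62 px; top offset = 0.
Lower-left is one-third across and two-thirds down within the crop:
x = 1995.62 + 1 × 783.75/3 ≈ 2257; y = 0.00 + 2 × 1254.00/3 ≈ 836.

(2257, 836)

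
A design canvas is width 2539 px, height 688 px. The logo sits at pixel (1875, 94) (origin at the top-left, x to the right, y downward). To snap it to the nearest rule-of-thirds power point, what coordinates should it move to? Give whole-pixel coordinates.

(1693, 229)

Third lines: x ∈ {846, 1693}, y ∈ {229, 459}.
1875 is closer to x = 1693; 94 is closer to y = 229.
So the nearest intersection is the upper-right power point.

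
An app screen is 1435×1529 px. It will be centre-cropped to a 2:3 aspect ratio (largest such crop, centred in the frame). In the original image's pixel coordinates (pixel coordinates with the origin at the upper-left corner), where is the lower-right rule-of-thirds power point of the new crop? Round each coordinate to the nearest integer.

(887, 1019)

1435/1529 > 2/3, so the 2:3 crop keeps the full height 1529 and trims width to 1529 × 2/3 = 1019.33 px.
Left offset = (1435 − 1019.33)/2 = 207.83 px; top offset = 0.
Lower-right is two-thirds across and two-thirds down within the crop:
x = 207.83 + 2 × 1019.33/3 ≈ 887; y = 0.00 + 2 × 1529.00/3 ≈ 1019.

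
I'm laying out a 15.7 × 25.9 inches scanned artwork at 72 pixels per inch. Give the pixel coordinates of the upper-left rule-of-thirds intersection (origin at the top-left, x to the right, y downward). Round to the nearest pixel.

(377, 622)

In pixels the canvas is 15.7 × 72 = 1130.4 wide and 25.9 × 72 = 1864.8 tall.
The upper-left point is one-third across and one-third down:
x = 1 × 1130.4/3 ≈ 377; y = 1 × 1864.8/3 ≈ 622.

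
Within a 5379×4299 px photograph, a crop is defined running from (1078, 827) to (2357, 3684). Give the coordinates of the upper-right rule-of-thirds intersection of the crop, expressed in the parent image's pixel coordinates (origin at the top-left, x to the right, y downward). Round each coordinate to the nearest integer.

Crop width = 2357 − 1078 = 1279 px; one third is 426.33 px.
Crop height = 3684 − 827 = 2857 px; one third is 952.33 px.
The upper-right point is two-thirds across and one-third down within the crop:
x = 1078 + 2 × 426.33 ≈ 1931; y = 827 + 1 × 952.33 ≈ 1779.

(1931, 1779)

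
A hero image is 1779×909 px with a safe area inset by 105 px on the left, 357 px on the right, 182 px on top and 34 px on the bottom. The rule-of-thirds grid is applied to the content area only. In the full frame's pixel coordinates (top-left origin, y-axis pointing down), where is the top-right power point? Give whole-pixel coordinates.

x = 983 px, y = 413 px

Content width = 1779 − 105 − 357 = 1317 px; content height = 909 − 182 − 34 = 693 px.
Top-right is two-thirds across and one-third down within the content area.
x = 105 + 2 × 1317/3 = 105 + 878.00 ≈ 983
y = 182 + 1 × 693/3 = 182 + 231.00 ≈ 413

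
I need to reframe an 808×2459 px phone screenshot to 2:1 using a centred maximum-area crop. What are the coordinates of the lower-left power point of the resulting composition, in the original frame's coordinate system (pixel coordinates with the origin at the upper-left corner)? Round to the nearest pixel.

808/2459 < 2/1, so the 2:1 crop keeps the full width 808 and trims height to 808 × 1/2 = 404.00 px.
Top offset = (2459 − 404.00)/2 = 1027.50 px; left offset = 0.
Lower-left is one-third across and two-thirds down within the crop:
x = 0.00 + 1 × 808.00/3 ≈ 269; y = 1027.50 + 2 × 404.00/3 ≈ 1297.

(269, 1297)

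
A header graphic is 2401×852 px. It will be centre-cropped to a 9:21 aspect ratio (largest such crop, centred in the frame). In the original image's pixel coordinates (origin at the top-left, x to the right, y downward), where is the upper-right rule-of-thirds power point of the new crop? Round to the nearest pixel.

2401/852 > 9/21, so the 9:21 crop keeps the full height 852 and trims width to 852 × 9/21 = 365.14 px.
Left offset = (2401 − 365.14)/2 = 1017.93 px; top offset = 0.
Upper-right is two-thirds across and one-third down within the crop:
x = 1017.93 + 2 × 365.14/3 ≈ 1261; y = 0.00 + 1 × 852.00/3 ≈ 284.

(1261, 284)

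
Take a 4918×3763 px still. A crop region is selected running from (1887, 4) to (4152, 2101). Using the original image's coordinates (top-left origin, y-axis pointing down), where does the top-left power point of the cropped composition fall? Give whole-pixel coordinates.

Crop width = 4152 − 1887 = 2265 px; one third is 755.00 px.
Crop height = 2101 − 4 = 2097 px; one third is 699.00 px.
The top-left point is one-third across and one-third down within the crop:
x = 1887 + 1 × 755.00 ≈ 2642; y = 4 + 1 × 699.00 ≈ 703.

(2642, 703)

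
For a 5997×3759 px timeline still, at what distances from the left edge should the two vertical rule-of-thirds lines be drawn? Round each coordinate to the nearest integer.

5997 / 3 = 1999, so the vertical lines sit at one and two thirds of 5997.

1999 px and 3998 px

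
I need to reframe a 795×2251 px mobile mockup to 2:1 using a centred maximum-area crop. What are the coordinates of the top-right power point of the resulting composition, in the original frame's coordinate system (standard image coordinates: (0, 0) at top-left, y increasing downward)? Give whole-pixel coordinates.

(530, 1059)

795/2251 < 2/1, so the 2:1 crop keeps the full width 795 and trims height to 795 × 1/2 = 397.50 px.
Top offset = (2251 − 397.50)/2 = 926.75 px; left offset = 0.
Top-right is two-thirds across and one-third down within the crop:
x = 0.00 + 2 × 795.00/3 ≈ 530; y = 926.75 + 1 × 397.50/3 ≈ 1059.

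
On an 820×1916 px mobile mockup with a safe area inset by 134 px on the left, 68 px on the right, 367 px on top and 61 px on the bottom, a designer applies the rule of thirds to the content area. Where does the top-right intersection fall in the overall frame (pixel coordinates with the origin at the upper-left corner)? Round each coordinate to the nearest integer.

Content width = 820 − 134 − 68 = 618 px; content height = 1916 − 367 − 61 = 1488 px.
Top-right is two-thirds across and one-third down within the content area.
x = 134 + 2 × 618/3 = 134 + 412.00 ≈ 546
y = 367 + 1 × 1488/3 = 367 + 496.00 ≈ 863

x = 546 px, y = 863 px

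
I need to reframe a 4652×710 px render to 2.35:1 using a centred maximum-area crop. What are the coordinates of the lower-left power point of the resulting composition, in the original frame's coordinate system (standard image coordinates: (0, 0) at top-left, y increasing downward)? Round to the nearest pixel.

x = 2048 px, y = 473 px

4652/710 > 2.35/1, so the 2.35:1 crop keeps the full height 710 and trims width to 710 × 2.35/1 = 1668.50 px.
Left offset = (4652 − 1668.50)/2 = 1491.75 px; top offset = 0.
Lower-left is one-third across and two-thirds down within the crop:
x = 1491.75 + 1 × 1668.50/3 ≈ 2048; y = 0.00 + 2 × 710.00/3 ≈ 473.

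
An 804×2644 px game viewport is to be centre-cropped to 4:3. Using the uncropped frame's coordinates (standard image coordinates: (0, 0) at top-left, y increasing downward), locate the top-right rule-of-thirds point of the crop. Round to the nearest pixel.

x = 536 px, y = 1222 px

804/2644 < 4/3, so the 4:3 crop keeps the full width 804 and trims height to 804 × 3/4 = 603.00 px.
Top offset = (2644 − 603.00)/2 = 1020.50 px; left offset = 0.
Top-right is two-thirds across and one-third down within the crop:
x = 0.00 + 2 × 804.00/3 ≈ 536; y = 1020.50 + 1 × 603.00/3 ≈ 1222.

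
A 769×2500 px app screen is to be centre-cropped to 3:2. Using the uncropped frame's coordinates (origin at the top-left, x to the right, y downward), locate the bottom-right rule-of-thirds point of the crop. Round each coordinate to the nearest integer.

x = 513 px, y = 1335 px

769/2500 < 3/2, so the 3:2 crop keeps the full width 769 and trims height to 769 × 2/3 = 512.67 px.
Top offset = (2500 − 512.67)/2 = 993.67 px; left offset = 0.
Bottom-right is two-thirds across and two-thirds down within the crop:
x = 0.00 + 2 × 769.00/3 ≈ 513; y = 993.67 + 2 × 512.67/3 ≈ 1335.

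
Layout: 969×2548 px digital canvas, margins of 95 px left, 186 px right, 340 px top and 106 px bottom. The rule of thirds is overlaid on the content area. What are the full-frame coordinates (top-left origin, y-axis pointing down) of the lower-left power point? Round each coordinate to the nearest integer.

x = 324 px, y = 1741 px

Content width = 969 − 95 − 186 = 688 px; content height = 2548 − 340 − 106 = 2102 px.
Lower-left is one-third across and two-thirds down within the content area.
x = 95 + 1 × 688/3 = 95 + 229.33 ≈ 324
y = 340 + 2 × 2102/3 = 340 + 1401.33 ≈ 1741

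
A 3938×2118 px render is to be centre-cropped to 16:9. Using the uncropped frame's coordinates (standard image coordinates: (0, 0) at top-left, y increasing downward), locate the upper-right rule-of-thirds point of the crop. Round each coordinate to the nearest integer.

3938/2118 > 16/9, so the 16:9 crop keeps the full height 2118 and trims width to 2118 × 16/9 = 3765.33 px.
Left offset = (3938 − 3765.33)/2 = 86.33 px; top offset = 0.
Upper-right is two-thirds across and one-third down within the crop:
x = 86.33 + 2 × 3765.33/3 ≈ 2597; y = 0.00 + 1 × 2118.00/3 ≈ 706.

x = 2597 px, y = 706 px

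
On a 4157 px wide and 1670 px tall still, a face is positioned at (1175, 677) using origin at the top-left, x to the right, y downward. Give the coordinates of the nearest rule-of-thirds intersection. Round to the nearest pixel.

(1386, 557)

Third lines: x ∈ {1386, 2771}, y ∈ {557, 1113}.
1175 is closer to x = 1386; 677 is closer to y = 557.
So the nearest intersection is the upper-left power point.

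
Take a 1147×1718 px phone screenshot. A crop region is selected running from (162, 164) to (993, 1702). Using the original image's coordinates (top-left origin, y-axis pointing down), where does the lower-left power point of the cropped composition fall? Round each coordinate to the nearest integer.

(439, 1189)

Crop width = 993 − 162 = 831 px; one third is 277.00 px.
Crop height = 1702 − 164 = 1538 px; one third is 512.67 px.
The lower-left point is one-third across and two-thirds down within the crop:
x = 162 + 1 × 277.00 ≈ 439; y = 164 + 2 × 512.67 ≈ 1189.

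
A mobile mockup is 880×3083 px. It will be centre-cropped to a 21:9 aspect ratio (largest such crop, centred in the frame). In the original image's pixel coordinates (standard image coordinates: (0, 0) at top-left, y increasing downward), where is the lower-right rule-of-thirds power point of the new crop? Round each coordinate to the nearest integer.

x = 587 px, y = 1604 px

880/3083 < 21/9, so the 21:9 crop keeps the full width 880 and trims height to 880 × 9/21 = 377.14 px.
Top offset = (3083 − 377.14)/2 = 1352.93 px; left offset = 0.
Lower-right is two-thirds across and two-thirds down within the crop:
x = 0.00 + 2 × 880.00/3 ≈ 587; y = 1352.93 + 2 × 377.14/3 ≈ 1604.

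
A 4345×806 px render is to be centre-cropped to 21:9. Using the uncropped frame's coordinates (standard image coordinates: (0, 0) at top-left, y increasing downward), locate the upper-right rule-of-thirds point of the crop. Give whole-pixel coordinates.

4345/806 > 21/9, so the 21:9 crop keeps the full height 806 and trims width to 806 × 21/9 = 1880.67 px.
Left offset = (4345 − 1880.67)/2 = 1232.17 px; top offset = 0.
Upper-right is two-thirds across and one-third down within the crop:
x = 1232.17 + 2 × 1880.67/3 ≈ 2486; y = 0.00 + 1 × 806.00/3 ≈ 269.

(2486, 269)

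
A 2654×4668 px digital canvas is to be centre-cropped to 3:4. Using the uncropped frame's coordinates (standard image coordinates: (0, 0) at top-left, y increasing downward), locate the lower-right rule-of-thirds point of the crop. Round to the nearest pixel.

2654/4668 < 3/4, so the 3:4 crop keeps the full width 2654 and trims height to 2654 × 4/3 = 3538.67 px.
Top offset = (4668 − 3538.67)/2 = 564.67 px; left offset = 0.
Lower-right is two-thirds across and two-thirds down within the crop:
x = 0.00 + 2 × 2654.00/3 ≈ 1769; y = 564.67 + 2 × 3538.67/3 ≈ 2924.

(1769, 2924)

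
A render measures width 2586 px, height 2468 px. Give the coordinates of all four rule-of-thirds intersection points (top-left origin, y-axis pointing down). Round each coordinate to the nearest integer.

(862, 823), (1724, 823), (862, 1645), (1724, 1645)

One third of 2586 is 862; one third of 2468 is 822.67.
Vertical third lines at x = 862 and x = 1724; horizontal third lines at y = 823 and y = 1645.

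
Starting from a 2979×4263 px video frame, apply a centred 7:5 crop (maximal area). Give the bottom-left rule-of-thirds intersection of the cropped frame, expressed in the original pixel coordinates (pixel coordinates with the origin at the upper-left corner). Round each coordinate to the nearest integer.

(993, 2486)

2979/4263 < 7/5, so the 7:5 crop keeps the full width 2979 and trims height to 2979 × 5/7 = 2127.86 px.
Top offset = (4263 − 2127.86)/2 = 1067.57 px; left offset = 0.
Bottom-left is one-third across and two-thirds down within the crop:
x = 0.00 + 1 × 2979.00/3 ≈ 993; y = 1067.57 + 2 × 2127.86/3 ≈ 2486.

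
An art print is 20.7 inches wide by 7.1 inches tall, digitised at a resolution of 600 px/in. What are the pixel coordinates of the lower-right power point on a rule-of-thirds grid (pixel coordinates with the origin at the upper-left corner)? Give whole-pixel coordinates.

x = 8280 px, y = 2840 px

In pixels the canvas is 20.7 × 600 = 12420 wide and 7.1 × 600 = 4260 tall.
The lower-right point is two-thirds across and two-thirds down:
x = 2 × 12420/3 ≈ 8280; y = 2 × 4260/3 ≈ 2840.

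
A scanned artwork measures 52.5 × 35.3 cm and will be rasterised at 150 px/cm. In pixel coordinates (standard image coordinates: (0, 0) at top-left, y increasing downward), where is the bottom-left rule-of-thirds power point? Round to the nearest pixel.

(2625, 3530)

In pixels the canvas is 52.5 × 150 = 7875 wide and 35.3 × 150 = 5295 tall.
The bottom-left point is one-third across and two-thirds down:
x = 1 × 7875/3 ≈ 2625; y = 2 × 5295/3 ≈ 3530.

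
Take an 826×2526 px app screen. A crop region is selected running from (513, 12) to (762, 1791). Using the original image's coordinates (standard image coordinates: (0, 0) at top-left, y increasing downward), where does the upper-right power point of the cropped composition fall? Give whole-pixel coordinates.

Crop width = 762 − 513 = 249 px; one third is 83.00 px.
Crop height = 1791 − 12 = 1779 px; one third is 593.00 px.
The upper-right point is two-thirds across and one-third down within the crop:
x = 513 + 2 × 83.00 ≈ 679; y = 12 + 1 × 593.00 ≈ 605.

x = 679 px, y = 605 px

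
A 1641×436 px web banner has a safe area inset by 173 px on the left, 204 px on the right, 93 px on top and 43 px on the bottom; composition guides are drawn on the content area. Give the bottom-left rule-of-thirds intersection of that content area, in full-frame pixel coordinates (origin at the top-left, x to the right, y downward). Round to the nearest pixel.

Content width = 1641 − 173 − 204 = 1264 px; content height = 436 − 93 − 43 = 300 px.
Bottom-left is one-third across and two-thirds down within the content area.
x = 173 + 1 × 1264/3 = 173 + 421.33 ≈ 594
y = 93 + 2 × 300/3 = 93 + 200.00 ≈ 293

x = 594 px, y = 293 px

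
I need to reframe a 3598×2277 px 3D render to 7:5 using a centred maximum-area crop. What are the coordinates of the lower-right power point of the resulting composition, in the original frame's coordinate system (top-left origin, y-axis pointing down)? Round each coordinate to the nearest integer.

3598/2277 > 7/5, so the 7:5 crop keeps the full height 2277 and trims width to 2277 × 7/5 = 3187.80 px.
Left offset = (3598 − 3187.80)/2 = 205.10 px; top offset = 0.
Lower-right is two-thirds across and two-thirds down within the crop:
x = 205.10 + 2 × 3187.80/3 ≈ 2330; y = 0.00 + 2 × 2277.00/3 ≈ 1518.

(2330, 1518)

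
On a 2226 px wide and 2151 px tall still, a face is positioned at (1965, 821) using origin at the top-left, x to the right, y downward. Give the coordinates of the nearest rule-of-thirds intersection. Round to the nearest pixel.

x = 1484 px, y = 717 px

Third lines: x ∈ {742, 1484}, y ∈ {717, 1434}.
1965 is closer to x = 1484; 821 is closer to y = 717.
So the nearest intersection is the upper-right power point.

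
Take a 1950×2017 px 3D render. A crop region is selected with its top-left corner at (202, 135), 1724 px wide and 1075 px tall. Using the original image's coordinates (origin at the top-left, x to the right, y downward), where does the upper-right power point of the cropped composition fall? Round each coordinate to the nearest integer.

One third of the crop width 1724 is 574.67 px.
One third of the crop height 1075 is 358.33 px.
The upper-right point is two-thirds across and one-third down within the crop:
x = 202 + 2 × 574.67 ≈ 1351; y = 135 + 1 × 358.33 ≈ 493.

x = 1351 px, y = 493 px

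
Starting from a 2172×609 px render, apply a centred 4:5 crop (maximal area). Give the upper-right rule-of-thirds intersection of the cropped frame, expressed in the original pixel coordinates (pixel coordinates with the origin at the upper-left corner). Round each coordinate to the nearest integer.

(1167, 203)

2172/609 > 4/5, so the 4:5 crop keeps the full height 609 and trims width to 609 × 4/5 = 487.20 px.
Left offset = (2172 − 487.20)/2 = 842.40 px; top offset = 0.
Upper-right is two-thirds across and one-third down within the crop:
x = 842.40 + 2 × 487.20/3 ≈ 1167; y = 0.00 + 1 × 609.00/3 ≈ 203.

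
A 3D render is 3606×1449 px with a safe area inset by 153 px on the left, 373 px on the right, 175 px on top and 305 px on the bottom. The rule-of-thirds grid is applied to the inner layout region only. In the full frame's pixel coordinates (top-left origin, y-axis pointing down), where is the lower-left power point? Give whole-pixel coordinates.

Content width = 3606 − 153 − 373 = 3080 px; content height = 1449 − 175 − 305 = 969 px.
Lower-left is one-third across and two-thirds down within the inner layout region.
x = 153 + 1 × 3080/3 = 153 + 1026.67 ≈ 1180
y = 175 + 2 × 969/3 = 175 + 646.00 ≈ 821

x = 1180 px, y = 821 px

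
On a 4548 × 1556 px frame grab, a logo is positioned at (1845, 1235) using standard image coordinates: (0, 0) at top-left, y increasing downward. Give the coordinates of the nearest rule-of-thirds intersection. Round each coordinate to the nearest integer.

Third lines: x ∈ {1516, 3032}, y ∈ {519, 1037}.
1845 is closer to x = 1516; 1235 is closer to y = 1037.
So the nearest intersection is the lower-left power point.

x = 1516 px, y = 1037 px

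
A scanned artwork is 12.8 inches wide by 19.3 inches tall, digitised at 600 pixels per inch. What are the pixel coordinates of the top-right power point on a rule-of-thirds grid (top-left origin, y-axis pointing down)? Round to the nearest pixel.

(5120, 3860)

In pixels the canvas is 12.8 × 600 = 7680 wide and 19.3 × 600 = 11580 tall.
The top-right point is two-thirds across and one-third down:
x = 2 × 7680/3 ≈ 5120; y = 1 × 11580/3 ≈ 3860.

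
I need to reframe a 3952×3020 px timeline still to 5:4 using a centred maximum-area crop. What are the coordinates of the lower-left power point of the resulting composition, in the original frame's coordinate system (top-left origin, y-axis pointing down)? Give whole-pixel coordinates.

3952/3020 > 5/4, so the 5:4 crop keeps the full height 3020 and trims width to 3020 × 5/4 = 3775.00 px.
Left offset = (3952 − 3775.00)/2 = 88.50 px; top offset = 0.
Lower-left is one-third across and two-thirds down within the crop:
x = 88.50 + 1 × 3775.00/3 ≈ 1347; y = 0.00 + 2 × 3020.00/3 ≈ 2013.

(1347, 2013)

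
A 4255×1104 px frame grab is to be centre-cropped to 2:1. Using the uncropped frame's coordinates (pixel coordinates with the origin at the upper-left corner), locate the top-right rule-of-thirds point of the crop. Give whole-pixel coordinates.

(2496, 368)

4255/1104 > 2/1, so the 2:1 crop keeps the full height 1104 and trims width to 1104 × 2/1 = 2208.00 px.
Left offset = (4255 − 2208.00)/2 = 1023.50 px; top offset = 0.
Top-right is two-thirds across and one-third down within the crop:
x = 1023.50 + 2 × 2208.00/3 ≈ 2496; y = 0.00 + 1 × 1104.00/3 ≈ 368.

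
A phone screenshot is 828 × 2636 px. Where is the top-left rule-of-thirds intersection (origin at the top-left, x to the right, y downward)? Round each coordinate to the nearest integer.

The top-left point sits one-third of the way across and one-third of the way down.
x = 1 × 828/3 ≈ 276; y = 1 × 2636/3 ≈ 879.

x = 276 px, y = 879 px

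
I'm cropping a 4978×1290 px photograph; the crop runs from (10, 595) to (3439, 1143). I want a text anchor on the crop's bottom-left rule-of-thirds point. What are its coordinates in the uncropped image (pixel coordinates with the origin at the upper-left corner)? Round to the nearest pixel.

(1153, 960)

Crop width = 3439 − 10 = 3429 px; one third is 1143.00 px.
Crop height = 1143 − 595 = 548 px; one third is 182.67 px.
The bottom-left point is one-third across and two-thirds down within the crop:
x = 10 + 1 × 1143.00 ≈ 1153; y = 595 + 2 × 182.67 ≈ 960.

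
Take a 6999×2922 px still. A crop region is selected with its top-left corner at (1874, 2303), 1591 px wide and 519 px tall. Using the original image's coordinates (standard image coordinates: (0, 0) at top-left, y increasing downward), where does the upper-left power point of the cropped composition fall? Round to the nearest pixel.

One third of the crop width 1591 is 530.33 px.
One third of the crop height 519 is 173.00 px.
The upper-left point is one-third across and one-third down within the crop:
x = 1874 + 1 × 530.33 ≈ 2404; y = 2303 + 1 × 173.00 ≈ 2476.

(2404, 2476)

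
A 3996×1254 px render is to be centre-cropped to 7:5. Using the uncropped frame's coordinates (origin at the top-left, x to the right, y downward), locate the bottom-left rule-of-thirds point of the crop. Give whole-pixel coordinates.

3996/1254 > 7/5, so the 7:5 crop keeps the full height 1254 and trims width to 1254 × 7/5 = 1755.60 px.
Left offset = (3996 − 1755.60)/2 = 1120.20 px; top offset = 0.
Bottom-left is one-third across and two-thirds down within the crop:
x = 1120.20 + 1 × 1755.60/3 ≈ 1705; y = 0.00 + 2 × 1254.00/3 ≈ 836.

x = 1705 px, y = 836 px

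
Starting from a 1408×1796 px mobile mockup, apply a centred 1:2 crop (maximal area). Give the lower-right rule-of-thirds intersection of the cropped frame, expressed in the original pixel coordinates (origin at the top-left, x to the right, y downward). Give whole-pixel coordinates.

1408/1796 > 1/2, so the 1:2 crop keeps the full height 1796 and trims width to 1796 × 1/2 = 898.00 px.
Left offset = (1408 − 898.00)/2 = 255.00 px; top offset = 0.
Lower-right is two-thirds across and two-thirds down within the crop:
x = 255.00 + 2 × 898.00/3 ≈ 854; y = 0.00 + 2 × 1796.00/3 ≈ 1197.

x = 854 px, y = 1197 px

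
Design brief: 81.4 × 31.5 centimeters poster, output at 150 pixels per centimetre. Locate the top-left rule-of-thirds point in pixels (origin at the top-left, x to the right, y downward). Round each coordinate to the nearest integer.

x = 4070 px, y = 1575 px

In pixels the canvas is 81.4 × 150 = 12210 wide and 31.5 × 150 = 4725 tall.
The top-left point is one-third across and one-third down:
x = 1 × 12210/3 ≈ 4070; y = 1 × 4725/3 ≈ 1575.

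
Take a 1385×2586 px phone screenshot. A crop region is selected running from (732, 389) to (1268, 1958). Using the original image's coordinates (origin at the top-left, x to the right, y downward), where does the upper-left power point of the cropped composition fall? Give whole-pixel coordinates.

x = 911 px, y = 912 px

Crop width = 1268 − 732 = 536 px; one third is 178.67 px.
Crop height = 1958 − 389 = 1569 px; one third is 523.00 px.
The upper-left point is one-third across and one-third down within the crop:
x = 732 + 1 × 178.67 ≈ 911; y = 389 + 1 × 523.00 ≈ 912.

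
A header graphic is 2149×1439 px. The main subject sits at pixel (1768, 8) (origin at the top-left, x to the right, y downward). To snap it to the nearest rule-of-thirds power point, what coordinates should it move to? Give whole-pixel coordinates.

(1433, 480)

Third lines: x ∈ {716, 1433}, y ∈ {480, 959}.
1768 is closer to x = 1433; 8 is closer to y = 480.
So the nearest intersection is the upper-right power point.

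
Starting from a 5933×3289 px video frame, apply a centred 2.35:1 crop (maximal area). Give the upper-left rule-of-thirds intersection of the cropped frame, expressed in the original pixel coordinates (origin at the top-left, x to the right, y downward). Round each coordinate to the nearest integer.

(1978, 1224)

5933/3289 < 2.35/1, so the 2.35:1 crop keeps the full width 5933 and trims height to 5933 × 1/2.35 = 2524.68 px.
Top offset = (3289 − 2524.68)/2 = 382.16 px; left offset = 0.
Upper-left is one-third across and one-third down within the crop:
x = 0.00 + 1 × 5933.00/3 ≈ 1978; y = 382.16 + 1 × 2524.68/3 ≈ 1224.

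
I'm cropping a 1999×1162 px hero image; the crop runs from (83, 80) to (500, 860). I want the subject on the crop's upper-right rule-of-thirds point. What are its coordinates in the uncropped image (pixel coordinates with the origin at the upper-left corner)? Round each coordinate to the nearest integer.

Crop width = 500 − 83 = 417 px; one third is 139.00 px.
Crop height = 860 − 80 = 780 px; one third is 260.00 px.
The upper-right point is two-thirds across and one-third down within the crop:
x = 83 + 2 × 139.00 ≈ 361; y = 80 + 1 × 260.00 ≈ 340.

(361, 340)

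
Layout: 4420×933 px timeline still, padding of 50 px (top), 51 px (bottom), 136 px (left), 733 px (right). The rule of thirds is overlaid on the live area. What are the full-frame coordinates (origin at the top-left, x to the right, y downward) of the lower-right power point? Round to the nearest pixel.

Content width = 4420 − 136 − 733 = 3551 px; content height = 933 − 50 − 51 = 832 px.
Lower-right is two-thirds across and two-thirds down within the live area.
x = 136 + 2 × 3551/3 = 136 + 2367.33 ≈ 2503
y = 50 + 2 × 832/3 = 50 + 554.67 ≈ 605

x = 2503 px, y = 605 px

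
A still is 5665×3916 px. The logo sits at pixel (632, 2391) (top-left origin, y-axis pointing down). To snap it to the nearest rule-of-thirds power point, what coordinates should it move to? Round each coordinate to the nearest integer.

Third lines: x ∈ {1888, 3777}, y ∈ {1305, 2611}.
632 is closer to x = 1888; 2391 is closer to y = 2611.
So the nearest intersection is the lower-left power point.

x = 1888 px, y = 2611 px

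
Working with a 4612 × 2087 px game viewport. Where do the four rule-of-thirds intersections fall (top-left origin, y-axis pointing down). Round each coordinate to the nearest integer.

(1537, 696), (3075, 696), (1537, 1391), (3075, 1391)

One third of 4612 is 1537.33; one third of 2087 is 695.67.
Vertical third lines at x = 1537 and x = 3075; horizontal third lines at y = 696 and y = 1391.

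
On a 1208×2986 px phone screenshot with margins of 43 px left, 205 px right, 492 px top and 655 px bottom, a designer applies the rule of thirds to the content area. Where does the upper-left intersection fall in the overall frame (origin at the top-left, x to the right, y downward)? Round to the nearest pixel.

Content width = 1208 − 43 − 205 = 960 px; content height = 2986 − 492 − 655 = 1839 px.
Upper-left is one-third across and one-third down within the content area.
x = 43 + 1 × 960/3 = 43 + 320.00 ≈ 363
y = 492 + 1 × 1839/3 = 492 + 613.00 ≈ 1105

x = 363 px, y = 1105 px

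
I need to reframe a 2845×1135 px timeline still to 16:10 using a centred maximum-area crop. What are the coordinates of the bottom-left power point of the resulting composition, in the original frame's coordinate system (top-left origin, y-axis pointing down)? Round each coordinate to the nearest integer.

2845/1135 > 16/10, so the 16:10 crop keeps the full height 1135 and trims width to 1135 × 16/10 = 1816.00 px.
Left offset = (2845 − 1816.00)/2 = 514.50 px; top offset = 0.
Bottom-left is one-third across and two-thirds down within the crop:
x = 514.50 + 1 × 1816.00/3 ≈ 1120; y = 0.00 + 2 × 1135.00/3 ≈ 757.

x = 1120 px, y = 757 px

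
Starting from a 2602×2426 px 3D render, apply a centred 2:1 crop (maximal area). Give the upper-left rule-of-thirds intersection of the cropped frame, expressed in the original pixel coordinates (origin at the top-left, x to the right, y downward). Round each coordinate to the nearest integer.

2602/2426 < 2/1, so the 2:1 crop keeps the full width 2602 and trims height to 2602 × 1/2 = 1301.00 px.
Top offset = (2426 − 1301.00)/2 = 562.50 px; left offset = 0.
Upper-left is one-third across and one-third down within the crop:
x = 0.00 + 1 × 2602.00/3 ≈ 867; y = 562.50 + 1 × 1301.00/3 ≈ 996.

(867, 996)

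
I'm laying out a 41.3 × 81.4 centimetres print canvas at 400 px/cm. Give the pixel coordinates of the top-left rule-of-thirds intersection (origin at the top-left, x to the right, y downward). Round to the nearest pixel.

(5507, 10853)

In pixels the canvas is 41.3 × 400 = 16520 wide and 81.4 × 400 = 32560 tall.
The top-left point is one-third across and one-third down:
x = 1 × 16520/3 ≈ 5507; y = 1 × 32560/3 ≈ 10853.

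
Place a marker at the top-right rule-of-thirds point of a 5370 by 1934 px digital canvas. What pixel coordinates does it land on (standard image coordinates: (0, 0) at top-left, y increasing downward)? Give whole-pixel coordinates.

The top-right point sits two-thirds of the way across and one-third of the way down.
x = 2 × 5370/3 ≈ 3580; y = 1 × 1934/3 ≈ 645.

x = 3580 px, y = 645 px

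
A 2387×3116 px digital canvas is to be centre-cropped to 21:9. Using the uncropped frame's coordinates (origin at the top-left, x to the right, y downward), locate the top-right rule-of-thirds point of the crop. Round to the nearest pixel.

2387/3116 < 21/9, so the 21:9 crop keeps the full width 2387 and trims height to 2387 × 9/21 = 1023.00 px.
Top offset = (3116 − 1023.00)/2 = 1046.50 px; left offset = 0.
Top-right is two-thirds across and one-third down within the crop:
x = 0.00 + 2 × 2387.00/3 ≈ 1591; y = 1046.50 + 1 × 1023.00/3 ≈ 1388.

(1591, 1388)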